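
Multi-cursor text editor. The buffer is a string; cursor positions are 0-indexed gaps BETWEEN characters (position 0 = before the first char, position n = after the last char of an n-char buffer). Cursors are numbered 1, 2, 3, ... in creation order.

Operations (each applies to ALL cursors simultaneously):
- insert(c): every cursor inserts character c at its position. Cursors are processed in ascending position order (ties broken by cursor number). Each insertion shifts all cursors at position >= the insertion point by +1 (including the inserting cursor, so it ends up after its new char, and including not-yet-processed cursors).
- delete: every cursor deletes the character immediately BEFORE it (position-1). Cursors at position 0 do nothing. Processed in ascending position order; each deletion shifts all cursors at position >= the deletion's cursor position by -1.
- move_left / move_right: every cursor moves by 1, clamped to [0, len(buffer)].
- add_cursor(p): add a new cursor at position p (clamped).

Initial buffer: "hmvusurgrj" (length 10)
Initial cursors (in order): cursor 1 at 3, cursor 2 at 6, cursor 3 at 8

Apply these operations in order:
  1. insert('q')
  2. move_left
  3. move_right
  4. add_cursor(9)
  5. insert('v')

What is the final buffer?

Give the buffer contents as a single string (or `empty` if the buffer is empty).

After op 1 (insert('q')): buffer="hmvqusuqrgqrj" (len 13), cursors c1@4 c2@8 c3@11, authorship ...1...2..3..
After op 2 (move_left): buffer="hmvqusuqrgqrj" (len 13), cursors c1@3 c2@7 c3@10, authorship ...1...2..3..
After op 3 (move_right): buffer="hmvqusuqrgqrj" (len 13), cursors c1@4 c2@8 c3@11, authorship ...1...2..3..
After op 4 (add_cursor(9)): buffer="hmvqusuqrgqrj" (len 13), cursors c1@4 c2@8 c4@9 c3@11, authorship ...1...2..3..
After op 5 (insert('v')): buffer="hmvqvusuqvrvgqvrj" (len 17), cursors c1@5 c2@10 c4@12 c3@15, authorship ...11...22.4.33..

Answer: hmvqvusuqvrvgqvrj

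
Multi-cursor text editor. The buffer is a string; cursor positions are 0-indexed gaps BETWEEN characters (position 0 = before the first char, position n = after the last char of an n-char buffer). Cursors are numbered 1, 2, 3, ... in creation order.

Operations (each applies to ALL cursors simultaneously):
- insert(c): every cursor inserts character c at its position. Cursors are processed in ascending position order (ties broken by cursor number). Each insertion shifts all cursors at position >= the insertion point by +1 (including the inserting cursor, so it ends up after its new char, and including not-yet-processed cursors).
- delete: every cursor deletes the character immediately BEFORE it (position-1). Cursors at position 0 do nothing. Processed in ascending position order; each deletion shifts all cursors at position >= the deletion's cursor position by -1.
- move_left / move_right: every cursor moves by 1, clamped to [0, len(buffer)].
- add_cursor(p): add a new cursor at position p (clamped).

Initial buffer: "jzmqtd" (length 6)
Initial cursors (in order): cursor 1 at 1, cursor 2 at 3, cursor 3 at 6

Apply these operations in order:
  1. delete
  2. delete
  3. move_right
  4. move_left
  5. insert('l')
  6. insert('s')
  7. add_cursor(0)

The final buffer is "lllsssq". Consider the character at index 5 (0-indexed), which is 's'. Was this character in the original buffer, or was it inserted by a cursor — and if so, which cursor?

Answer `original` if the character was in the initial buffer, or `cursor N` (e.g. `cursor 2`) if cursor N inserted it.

Answer: cursor 3

Derivation:
After op 1 (delete): buffer="zqt" (len 3), cursors c1@0 c2@1 c3@3, authorship ...
After op 2 (delete): buffer="q" (len 1), cursors c1@0 c2@0 c3@1, authorship .
After op 3 (move_right): buffer="q" (len 1), cursors c1@1 c2@1 c3@1, authorship .
After op 4 (move_left): buffer="q" (len 1), cursors c1@0 c2@0 c3@0, authorship .
After op 5 (insert('l')): buffer="lllq" (len 4), cursors c1@3 c2@3 c3@3, authorship 123.
After op 6 (insert('s')): buffer="lllsssq" (len 7), cursors c1@6 c2@6 c3@6, authorship 123123.
After op 7 (add_cursor(0)): buffer="lllsssq" (len 7), cursors c4@0 c1@6 c2@6 c3@6, authorship 123123.
Authorship (.=original, N=cursor N): 1 2 3 1 2 3 .
Index 5: author = 3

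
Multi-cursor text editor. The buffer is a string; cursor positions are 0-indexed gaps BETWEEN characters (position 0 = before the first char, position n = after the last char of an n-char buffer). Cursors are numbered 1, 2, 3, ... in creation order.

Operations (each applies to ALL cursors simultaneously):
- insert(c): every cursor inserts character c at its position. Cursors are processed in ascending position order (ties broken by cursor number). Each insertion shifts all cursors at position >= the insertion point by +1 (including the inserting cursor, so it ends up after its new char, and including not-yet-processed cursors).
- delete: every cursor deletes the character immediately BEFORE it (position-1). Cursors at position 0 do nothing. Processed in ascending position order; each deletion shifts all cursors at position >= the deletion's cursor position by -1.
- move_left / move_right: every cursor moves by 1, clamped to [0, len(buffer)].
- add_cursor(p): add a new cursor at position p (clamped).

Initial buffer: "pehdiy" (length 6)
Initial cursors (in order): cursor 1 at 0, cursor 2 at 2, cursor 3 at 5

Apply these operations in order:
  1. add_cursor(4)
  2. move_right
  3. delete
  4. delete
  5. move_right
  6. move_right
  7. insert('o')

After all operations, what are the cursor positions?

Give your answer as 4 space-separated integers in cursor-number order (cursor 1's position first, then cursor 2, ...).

Answer: 4 4 4 4

Derivation:
After op 1 (add_cursor(4)): buffer="pehdiy" (len 6), cursors c1@0 c2@2 c4@4 c3@5, authorship ......
After op 2 (move_right): buffer="pehdiy" (len 6), cursors c1@1 c2@3 c4@5 c3@6, authorship ......
After op 3 (delete): buffer="ed" (len 2), cursors c1@0 c2@1 c3@2 c4@2, authorship ..
After op 4 (delete): buffer="" (len 0), cursors c1@0 c2@0 c3@0 c4@0, authorship 
After op 5 (move_right): buffer="" (len 0), cursors c1@0 c2@0 c3@0 c4@0, authorship 
After op 6 (move_right): buffer="" (len 0), cursors c1@0 c2@0 c3@0 c4@0, authorship 
After op 7 (insert('o')): buffer="oooo" (len 4), cursors c1@4 c2@4 c3@4 c4@4, authorship 1234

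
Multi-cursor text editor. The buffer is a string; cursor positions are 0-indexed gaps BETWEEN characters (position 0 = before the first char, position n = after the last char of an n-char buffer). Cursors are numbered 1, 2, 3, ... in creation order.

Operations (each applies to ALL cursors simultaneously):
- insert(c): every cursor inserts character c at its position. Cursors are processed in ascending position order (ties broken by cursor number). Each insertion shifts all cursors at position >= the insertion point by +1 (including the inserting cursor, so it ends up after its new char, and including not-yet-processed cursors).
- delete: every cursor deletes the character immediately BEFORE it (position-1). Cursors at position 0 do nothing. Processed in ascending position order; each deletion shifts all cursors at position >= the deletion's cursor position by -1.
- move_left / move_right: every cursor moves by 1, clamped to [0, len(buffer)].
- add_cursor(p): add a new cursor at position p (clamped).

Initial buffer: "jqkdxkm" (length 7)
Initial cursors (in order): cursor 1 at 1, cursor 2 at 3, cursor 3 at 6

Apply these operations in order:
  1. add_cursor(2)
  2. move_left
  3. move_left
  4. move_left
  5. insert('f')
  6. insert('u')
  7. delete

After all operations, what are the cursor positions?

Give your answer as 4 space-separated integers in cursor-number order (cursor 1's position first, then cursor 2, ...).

After op 1 (add_cursor(2)): buffer="jqkdxkm" (len 7), cursors c1@1 c4@2 c2@3 c3@6, authorship .......
After op 2 (move_left): buffer="jqkdxkm" (len 7), cursors c1@0 c4@1 c2@2 c3@5, authorship .......
After op 3 (move_left): buffer="jqkdxkm" (len 7), cursors c1@0 c4@0 c2@1 c3@4, authorship .......
After op 4 (move_left): buffer="jqkdxkm" (len 7), cursors c1@0 c2@0 c4@0 c3@3, authorship .......
After op 5 (insert('f')): buffer="fffjqkfdxkm" (len 11), cursors c1@3 c2@3 c4@3 c3@7, authorship 124...3....
After op 6 (insert('u')): buffer="fffuuujqkfudxkm" (len 15), cursors c1@6 c2@6 c4@6 c3@11, authorship 124124...33....
After op 7 (delete): buffer="fffjqkfdxkm" (len 11), cursors c1@3 c2@3 c4@3 c3@7, authorship 124...3....

Answer: 3 3 7 3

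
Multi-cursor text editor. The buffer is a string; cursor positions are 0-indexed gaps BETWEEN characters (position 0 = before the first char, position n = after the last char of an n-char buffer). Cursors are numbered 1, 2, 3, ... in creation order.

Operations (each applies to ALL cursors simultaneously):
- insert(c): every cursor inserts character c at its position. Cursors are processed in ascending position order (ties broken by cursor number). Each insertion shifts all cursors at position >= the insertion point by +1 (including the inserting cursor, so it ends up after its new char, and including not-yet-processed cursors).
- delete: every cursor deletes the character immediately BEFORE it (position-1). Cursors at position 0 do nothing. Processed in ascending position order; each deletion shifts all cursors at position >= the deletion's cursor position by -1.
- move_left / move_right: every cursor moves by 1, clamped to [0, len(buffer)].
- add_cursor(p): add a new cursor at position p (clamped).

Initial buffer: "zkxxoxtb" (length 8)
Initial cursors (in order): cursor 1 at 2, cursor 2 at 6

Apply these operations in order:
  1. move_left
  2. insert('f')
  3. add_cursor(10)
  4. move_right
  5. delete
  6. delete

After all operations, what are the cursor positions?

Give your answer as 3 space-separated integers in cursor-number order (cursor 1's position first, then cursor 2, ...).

Answer: 1 4 4

Derivation:
After op 1 (move_left): buffer="zkxxoxtb" (len 8), cursors c1@1 c2@5, authorship ........
After op 2 (insert('f')): buffer="zfkxxofxtb" (len 10), cursors c1@2 c2@7, authorship .1....2...
After op 3 (add_cursor(10)): buffer="zfkxxofxtb" (len 10), cursors c1@2 c2@7 c3@10, authorship .1....2...
After op 4 (move_right): buffer="zfkxxofxtb" (len 10), cursors c1@3 c2@8 c3@10, authorship .1....2...
After op 5 (delete): buffer="zfxxoft" (len 7), cursors c1@2 c2@6 c3@7, authorship .1...2.
After op 6 (delete): buffer="zxxo" (len 4), cursors c1@1 c2@4 c3@4, authorship ....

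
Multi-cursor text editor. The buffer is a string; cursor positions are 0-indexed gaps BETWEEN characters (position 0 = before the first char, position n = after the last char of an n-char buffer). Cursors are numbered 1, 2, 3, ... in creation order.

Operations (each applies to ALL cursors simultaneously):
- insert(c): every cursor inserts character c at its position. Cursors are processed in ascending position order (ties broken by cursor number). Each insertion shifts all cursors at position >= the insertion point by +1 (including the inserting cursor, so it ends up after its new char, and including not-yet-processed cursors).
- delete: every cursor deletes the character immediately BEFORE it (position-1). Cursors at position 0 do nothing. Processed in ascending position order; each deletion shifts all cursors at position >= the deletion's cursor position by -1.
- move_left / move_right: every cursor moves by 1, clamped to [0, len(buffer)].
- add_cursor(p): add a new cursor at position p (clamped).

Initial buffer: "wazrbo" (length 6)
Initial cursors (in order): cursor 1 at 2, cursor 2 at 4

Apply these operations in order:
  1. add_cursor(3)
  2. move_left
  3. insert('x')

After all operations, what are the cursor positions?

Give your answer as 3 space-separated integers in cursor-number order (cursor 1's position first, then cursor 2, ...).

After op 1 (add_cursor(3)): buffer="wazrbo" (len 6), cursors c1@2 c3@3 c2@4, authorship ......
After op 2 (move_left): buffer="wazrbo" (len 6), cursors c1@1 c3@2 c2@3, authorship ......
After op 3 (insert('x')): buffer="wxaxzxrbo" (len 9), cursors c1@2 c3@4 c2@6, authorship .1.3.2...

Answer: 2 6 4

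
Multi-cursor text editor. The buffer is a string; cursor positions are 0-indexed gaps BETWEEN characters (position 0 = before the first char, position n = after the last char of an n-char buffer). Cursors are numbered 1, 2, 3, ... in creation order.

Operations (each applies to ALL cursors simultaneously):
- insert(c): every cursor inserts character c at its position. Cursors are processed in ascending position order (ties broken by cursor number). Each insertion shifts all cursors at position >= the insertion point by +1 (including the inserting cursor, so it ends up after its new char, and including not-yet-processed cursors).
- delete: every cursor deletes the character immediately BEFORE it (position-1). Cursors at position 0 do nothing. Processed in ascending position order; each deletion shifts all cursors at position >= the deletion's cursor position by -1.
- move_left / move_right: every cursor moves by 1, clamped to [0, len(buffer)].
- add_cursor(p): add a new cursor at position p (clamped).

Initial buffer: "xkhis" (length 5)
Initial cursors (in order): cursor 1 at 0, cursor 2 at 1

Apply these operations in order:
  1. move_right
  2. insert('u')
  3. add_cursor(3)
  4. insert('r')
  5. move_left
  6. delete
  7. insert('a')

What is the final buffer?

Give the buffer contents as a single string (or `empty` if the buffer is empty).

Answer: xarararhis

Derivation:
After op 1 (move_right): buffer="xkhis" (len 5), cursors c1@1 c2@2, authorship .....
After op 2 (insert('u')): buffer="xukuhis" (len 7), cursors c1@2 c2@4, authorship .1.2...
After op 3 (add_cursor(3)): buffer="xukuhis" (len 7), cursors c1@2 c3@3 c2@4, authorship .1.2...
After op 4 (insert('r')): buffer="xurkrurhis" (len 10), cursors c1@3 c3@5 c2@7, authorship .11.322...
After op 5 (move_left): buffer="xurkrurhis" (len 10), cursors c1@2 c3@4 c2@6, authorship .11.322...
After op 6 (delete): buffer="xrrrhis" (len 7), cursors c1@1 c3@2 c2@3, authorship .132...
After op 7 (insert('a')): buffer="xarararhis" (len 10), cursors c1@2 c3@4 c2@6, authorship .113322...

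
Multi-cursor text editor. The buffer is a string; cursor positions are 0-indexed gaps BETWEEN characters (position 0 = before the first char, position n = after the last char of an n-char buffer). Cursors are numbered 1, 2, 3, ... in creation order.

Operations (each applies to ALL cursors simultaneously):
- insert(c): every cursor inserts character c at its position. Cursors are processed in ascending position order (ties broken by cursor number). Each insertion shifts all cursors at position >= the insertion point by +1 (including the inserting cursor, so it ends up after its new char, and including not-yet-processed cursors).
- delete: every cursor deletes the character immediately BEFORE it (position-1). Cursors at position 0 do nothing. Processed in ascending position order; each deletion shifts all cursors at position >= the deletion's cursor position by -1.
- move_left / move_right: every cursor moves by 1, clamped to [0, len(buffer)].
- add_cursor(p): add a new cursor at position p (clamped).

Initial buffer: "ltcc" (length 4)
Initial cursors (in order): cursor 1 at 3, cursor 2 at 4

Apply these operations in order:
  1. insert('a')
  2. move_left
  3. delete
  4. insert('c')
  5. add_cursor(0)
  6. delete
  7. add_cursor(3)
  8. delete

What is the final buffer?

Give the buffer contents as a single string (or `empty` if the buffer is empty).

After op 1 (insert('a')): buffer="ltcaca" (len 6), cursors c1@4 c2@6, authorship ...1.2
After op 2 (move_left): buffer="ltcaca" (len 6), cursors c1@3 c2@5, authorship ...1.2
After op 3 (delete): buffer="ltaa" (len 4), cursors c1@2 c2@3, authorship ..12
After op 4 (insert('c')): buffer="ltcaca" (len 6), cursors c1@3 c2@5, authorship ..1122
After op 5 (add_cursor(0)): buffer="ltcaca" (len 6), cursors c3@0 c1@3 c2@5, authorship ..1122
After op 6 (delete): buffer="ltaa" (len 4), cursors c3@0 c1@2 c2@3, authorship ..12
After op 7 (add_cursor(3)): buffer="ltaa" (len 4), cursors c3@0 c1@2 c2@3 c4@3, authorship ..12
After op 8 (delete): buffer="a" (len 1), cursors c1@0 c2@0 c3@0 c4@0, authorship 2

Answer: a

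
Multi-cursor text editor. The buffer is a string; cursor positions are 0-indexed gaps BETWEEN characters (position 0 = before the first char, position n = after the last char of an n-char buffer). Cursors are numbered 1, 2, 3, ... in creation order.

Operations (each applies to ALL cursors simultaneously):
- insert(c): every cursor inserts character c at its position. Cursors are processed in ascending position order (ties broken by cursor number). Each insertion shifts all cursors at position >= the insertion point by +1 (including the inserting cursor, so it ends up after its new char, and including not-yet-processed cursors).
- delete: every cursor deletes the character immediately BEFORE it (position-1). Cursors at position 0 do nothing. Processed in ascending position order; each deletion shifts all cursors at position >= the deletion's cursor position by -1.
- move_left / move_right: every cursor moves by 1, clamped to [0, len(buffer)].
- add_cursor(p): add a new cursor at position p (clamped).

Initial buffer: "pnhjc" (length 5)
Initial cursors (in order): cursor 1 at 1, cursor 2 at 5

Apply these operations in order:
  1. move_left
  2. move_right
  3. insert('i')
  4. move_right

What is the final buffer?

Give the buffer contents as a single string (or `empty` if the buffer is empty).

After op 1 (move_left): buffer="pnhjc" (len 5), cursors c1@0 c2@4, authorship .....
After op 2 (move_right): buffer="pnhjc" (len 5), cursors c1@1 c2@5, authorship .....
After op 3 (insert('i')): buffer="pinhjci" (len 7), cursors c1@2 c2@7, authorship .1....2
After op 4 (move_right): buffer="pinhjci" (len 7), cursors c1@3 c2@7, authorship .1....2

Answer: pinhjci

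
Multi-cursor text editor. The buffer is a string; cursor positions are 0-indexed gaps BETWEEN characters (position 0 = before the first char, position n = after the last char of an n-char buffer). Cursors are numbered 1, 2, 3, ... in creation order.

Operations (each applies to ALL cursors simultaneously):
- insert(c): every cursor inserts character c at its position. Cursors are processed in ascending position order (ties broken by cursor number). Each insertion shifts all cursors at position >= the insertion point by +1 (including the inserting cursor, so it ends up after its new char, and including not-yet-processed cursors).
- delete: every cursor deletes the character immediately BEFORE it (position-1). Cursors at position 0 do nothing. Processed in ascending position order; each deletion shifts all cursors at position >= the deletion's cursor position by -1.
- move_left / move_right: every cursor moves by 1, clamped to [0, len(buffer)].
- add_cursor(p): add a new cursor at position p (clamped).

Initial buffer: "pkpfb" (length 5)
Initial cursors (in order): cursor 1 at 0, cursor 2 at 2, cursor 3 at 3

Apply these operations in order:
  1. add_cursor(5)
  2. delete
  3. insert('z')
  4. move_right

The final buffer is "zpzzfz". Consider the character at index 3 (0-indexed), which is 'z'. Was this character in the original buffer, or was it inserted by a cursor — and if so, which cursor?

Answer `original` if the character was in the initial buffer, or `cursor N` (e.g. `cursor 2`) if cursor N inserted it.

After op 1 (add_cursor(5)): buffer="pkpfb" (len 5), cursors c1@0 c2@2 c3@3 c4@5, authorship .....
After op 2 (delete): buffer="pf" (len 2), cursors c1@0 c2@1 c3@1 c4@2, authorship ..
After op 3 (insert('z')): buffer="zpzzfz" (len 6), cursors c1@1 c2@4 c3@4 c4@6, authorship 1.23.4
After op 4 (move_right): buffer="zpzzfz" (len 6), cursors c1@2 c2@5 c3@5 c4@6, authorship 1.23.4
Authorship (.=original, N=cursor N): 1 . 2 3 . 4
Index 3: author = 3

Answer: cursor 3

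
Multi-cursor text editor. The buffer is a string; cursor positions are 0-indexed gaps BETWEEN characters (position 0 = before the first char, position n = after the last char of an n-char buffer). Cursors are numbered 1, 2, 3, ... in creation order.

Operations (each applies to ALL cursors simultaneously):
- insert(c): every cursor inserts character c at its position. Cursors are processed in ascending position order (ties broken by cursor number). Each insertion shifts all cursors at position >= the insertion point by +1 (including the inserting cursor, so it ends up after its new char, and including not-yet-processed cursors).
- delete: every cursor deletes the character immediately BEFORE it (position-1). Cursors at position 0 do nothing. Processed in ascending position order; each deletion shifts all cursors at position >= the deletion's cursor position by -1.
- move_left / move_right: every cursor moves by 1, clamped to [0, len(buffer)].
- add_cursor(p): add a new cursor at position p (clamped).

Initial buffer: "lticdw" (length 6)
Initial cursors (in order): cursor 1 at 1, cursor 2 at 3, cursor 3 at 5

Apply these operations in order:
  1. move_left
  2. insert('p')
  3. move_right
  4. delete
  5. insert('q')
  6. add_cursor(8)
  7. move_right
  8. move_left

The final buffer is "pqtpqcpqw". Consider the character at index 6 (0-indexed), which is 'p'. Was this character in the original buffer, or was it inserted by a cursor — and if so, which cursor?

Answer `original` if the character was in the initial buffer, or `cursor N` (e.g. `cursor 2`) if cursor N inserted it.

Answer: cursor 3

Derivation:
After op 1 (move_left): buffer="lticdw" (len 6), cursors c1@0 c2@2 c3@4, authorship ......
After op 2 (insert('p')): buffer="pltpicpdw" (len 9), cursors c1@1 c2@4 c3@7, authorship 1..2..3..
After op 3 (move_right): buffer="pltpicpdw" (len 9), cursors c1@2 c2@5 c3@8, authorship 1..2..3..
After op 4 (delete): buffer="ptpcpw" (len 6), cursors c1@1 c2@3 c3@5, authorship 1.2.3.
After op 5 (insert('q')): buffer="pqtpqcpqw" (len 9), cursors c1@2 c2@5 c3@8, authorship 11.22.33.
After op 6 (add_cursor(8)): buffer="pqtpqcpqw" (len 9), cursors c1@2 c2@5 c3@8 c4@8, authorship 11.22.33.
After op 7 (move_right): buffer="pqtpqcpqw" (len 9), cursors c1@3 c2@6 c3@9 c4@9, authorship 11.22.33.
After op 8 (move_left): buffer="pqtpqcpqw" (len 9), cursors c1@2 c2@5 c3@8 c4@8, authorship 11.22.33.
Authorship (.=original, N=cursor N): 1 1 . 2 2 . 3 3 .
Index 6: author = 3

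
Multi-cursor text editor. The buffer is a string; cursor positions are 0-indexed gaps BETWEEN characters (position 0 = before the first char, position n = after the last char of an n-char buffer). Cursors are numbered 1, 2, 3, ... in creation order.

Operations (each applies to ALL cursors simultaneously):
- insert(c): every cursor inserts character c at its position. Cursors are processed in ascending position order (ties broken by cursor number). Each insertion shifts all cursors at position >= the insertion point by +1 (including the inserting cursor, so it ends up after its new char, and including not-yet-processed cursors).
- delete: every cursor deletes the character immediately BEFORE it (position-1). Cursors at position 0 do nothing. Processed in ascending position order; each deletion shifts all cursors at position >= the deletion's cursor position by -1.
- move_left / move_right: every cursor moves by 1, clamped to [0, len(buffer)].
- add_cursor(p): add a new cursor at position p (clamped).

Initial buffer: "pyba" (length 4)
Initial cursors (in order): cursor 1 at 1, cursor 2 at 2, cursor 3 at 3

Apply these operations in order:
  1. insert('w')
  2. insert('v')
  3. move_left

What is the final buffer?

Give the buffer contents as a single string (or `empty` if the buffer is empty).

After op 1 (insert('w')): buffer="pwywbwa" (len 7), cursors c1@2 c2@4 c3@6, authorship .1.2.3.
After op 2 (insert('v')): buffer="pwvywvbwva" (len 10), cursors c1@3 c2@6 c3@9, authorship .11.22.33.
After op 3 (move_left): buffer="pwvywvbwva" (len 10), cursors c1@2 c2@5 c3@8, authorship .11.22.33.

Answer: pwvywvbwva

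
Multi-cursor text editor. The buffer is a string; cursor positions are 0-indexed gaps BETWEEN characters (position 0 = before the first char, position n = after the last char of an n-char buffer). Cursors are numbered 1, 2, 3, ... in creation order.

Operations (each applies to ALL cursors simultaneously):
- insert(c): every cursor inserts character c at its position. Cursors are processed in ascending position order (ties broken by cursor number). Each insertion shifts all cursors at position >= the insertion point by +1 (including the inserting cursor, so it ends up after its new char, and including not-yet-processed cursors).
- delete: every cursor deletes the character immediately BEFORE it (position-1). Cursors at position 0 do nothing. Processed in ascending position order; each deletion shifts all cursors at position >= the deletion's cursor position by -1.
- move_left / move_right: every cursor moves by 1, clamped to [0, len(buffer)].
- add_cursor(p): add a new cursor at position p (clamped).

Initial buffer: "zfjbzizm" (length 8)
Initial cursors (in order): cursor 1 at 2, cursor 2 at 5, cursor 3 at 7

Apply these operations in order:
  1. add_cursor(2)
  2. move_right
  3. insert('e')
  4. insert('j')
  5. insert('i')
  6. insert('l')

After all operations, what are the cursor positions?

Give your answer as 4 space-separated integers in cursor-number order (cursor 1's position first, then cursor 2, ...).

After op 1 (add_cursor(2)): buffer="zfjbzizm" (len 8), cursors c1@2 c4@2 c2@5 c3@7, authorship ........
After op 2 (move_right): buffer="zfjbzizm" (len 8), cursors c1@3 c4@3 c2@6 c3@8, authorship ........
After op 3 (insert('e')): buffer="zfjeebziezme" (len 12), cursors c1@5 c4@5 c2@9 c3@12, authorship ...14...2..3
After op 4 (insert('j')): buffer="zfjeejjbziejzmej" (len 16), cursors c1@7 c4@7 c2@12 c3@16, authorship ...1414...22..33
After op 5 (insert('i')): buffer="zfjeejjiibziejizmeji" (len 20), cursors c1@9 c4@9 c2@15 c3@20, authorship ...141414...222..333
After op 6 (insert('l')): buffer="zfjeejjiillbziejilzmejil" (len 24), cursors c1@11 c4@11 c2@18 c3@24, authorship ...14141414...2222..3333

Answer: 11 18 24 11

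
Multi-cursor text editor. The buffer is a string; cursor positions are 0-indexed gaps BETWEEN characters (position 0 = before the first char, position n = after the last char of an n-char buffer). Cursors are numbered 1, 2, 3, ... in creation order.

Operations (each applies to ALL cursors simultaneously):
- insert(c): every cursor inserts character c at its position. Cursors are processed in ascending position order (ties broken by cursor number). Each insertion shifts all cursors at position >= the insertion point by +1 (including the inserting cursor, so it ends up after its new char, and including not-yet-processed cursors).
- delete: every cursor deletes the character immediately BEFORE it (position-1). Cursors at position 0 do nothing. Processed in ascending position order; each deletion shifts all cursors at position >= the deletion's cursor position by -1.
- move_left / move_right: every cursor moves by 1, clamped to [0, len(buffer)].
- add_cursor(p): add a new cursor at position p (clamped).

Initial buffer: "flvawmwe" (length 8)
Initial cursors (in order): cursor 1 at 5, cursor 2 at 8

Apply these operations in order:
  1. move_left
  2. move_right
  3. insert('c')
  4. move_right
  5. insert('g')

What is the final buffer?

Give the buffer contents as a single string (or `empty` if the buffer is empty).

Answer: flvawcmgwecg

Derivation:
After op 1 (move_left): buffer="flvawmwe" (len 8), cursors c1@4 c2@7, authorship ........
After op 2 (move_right): buffer="flvawmwe" (len 8), cursors c1@5 c2@8, authorship ........
After op 3 (insert('c')): buffer="flvawcmwec" (len 10), cursors c1@6 c2@10, authorship .....1...2
After op 4 (move_right): buffer="flvawcmwec" (len 10), cursors c1@7 c2@10, authorship .....1...2
After op 5 (insert('g')): buffer="flvawcmgwecg" (len 12), cursors c1@8 c2@12, authorship .....1.1..22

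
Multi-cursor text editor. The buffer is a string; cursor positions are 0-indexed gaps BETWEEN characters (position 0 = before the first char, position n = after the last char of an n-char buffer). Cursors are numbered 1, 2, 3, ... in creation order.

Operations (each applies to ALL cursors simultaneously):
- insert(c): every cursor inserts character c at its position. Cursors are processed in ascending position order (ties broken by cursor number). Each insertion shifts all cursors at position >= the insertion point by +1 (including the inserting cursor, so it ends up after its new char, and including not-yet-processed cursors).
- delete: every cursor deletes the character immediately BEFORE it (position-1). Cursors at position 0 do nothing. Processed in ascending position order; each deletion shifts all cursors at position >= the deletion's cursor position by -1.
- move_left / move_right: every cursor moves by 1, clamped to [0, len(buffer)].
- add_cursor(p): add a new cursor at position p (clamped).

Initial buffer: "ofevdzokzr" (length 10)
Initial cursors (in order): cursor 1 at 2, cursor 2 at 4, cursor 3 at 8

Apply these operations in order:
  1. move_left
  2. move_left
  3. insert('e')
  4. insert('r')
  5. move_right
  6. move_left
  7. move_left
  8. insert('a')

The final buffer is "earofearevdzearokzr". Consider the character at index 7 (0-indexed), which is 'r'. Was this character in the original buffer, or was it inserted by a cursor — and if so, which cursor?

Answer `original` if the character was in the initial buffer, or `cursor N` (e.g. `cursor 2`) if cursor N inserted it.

After op 1 (move_left): buffer="ofevdzokzr" (len 10), cursors c1@1 c2@3 c3@7, authorship ..........
After op 2 (move_left): buffer="ofevdzokzr" (len 10), cursors c1@0 c2@2 c3@6, authorship ..........
After op 3 (insert('e')): buffer="eofeevdzeokzr" (len 13), cursors c1@1 c2@4 c3@9, authorship 1..2....3....
After op 4 (insert('r')): buffer="eroferevdzerokzr" (len 16), cursors c1@2 c2@6 c3@12, authorship 11..22....33....
After op 5 (move_right): buffer="eroferevdzerokzr" (len 16), cursors c1@3 c2@7 c3@13, authorship 11..22....33....
After op 6 (move_left): buffer="eroferevdzerokzr" (len 16), cursors c1@2 c2@6 c3@12, authorship 11..22....33....
After op 7 (move_left): buffer="eroferevdzerokzr" (len 16), cursors c1@1 c2@5 c3@11, authorship 11..22....33....
After op 8 (insert('a')): buffer="earofearevdzearokzr" (len 19), cursors c1@2 c2@7 c3@14, authorship 111..222....333....
Authorship (.=original, N=cursor N): 1 1 1 . . 2 2 2 . . . . 3 3 3 . . . .
Index 7: author = 2

Answer: cursor 2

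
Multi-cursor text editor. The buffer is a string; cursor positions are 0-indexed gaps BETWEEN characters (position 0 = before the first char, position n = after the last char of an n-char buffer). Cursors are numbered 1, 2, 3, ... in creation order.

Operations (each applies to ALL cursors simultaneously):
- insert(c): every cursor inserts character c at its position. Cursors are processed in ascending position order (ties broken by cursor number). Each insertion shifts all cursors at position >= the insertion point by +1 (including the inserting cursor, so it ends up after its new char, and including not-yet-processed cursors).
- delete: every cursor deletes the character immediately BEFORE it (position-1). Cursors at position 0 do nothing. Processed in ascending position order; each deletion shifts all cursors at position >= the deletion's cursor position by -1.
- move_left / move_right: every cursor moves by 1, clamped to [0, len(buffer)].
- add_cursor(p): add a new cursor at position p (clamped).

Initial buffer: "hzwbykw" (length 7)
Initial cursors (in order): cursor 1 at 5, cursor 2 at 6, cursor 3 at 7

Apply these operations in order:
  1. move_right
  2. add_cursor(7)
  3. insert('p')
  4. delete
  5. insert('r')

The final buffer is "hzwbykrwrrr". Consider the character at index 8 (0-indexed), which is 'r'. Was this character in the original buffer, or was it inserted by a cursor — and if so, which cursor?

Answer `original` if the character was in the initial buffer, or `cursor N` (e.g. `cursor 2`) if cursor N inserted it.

After op 1 (move_right): buffer="hzwbykw" (len 7), cursors c1@6 c2@7 c3@7, authorship .......
After op 2 (add_cursor(7)): buffer="hzwbykw" (len 7), cursors c1@6 c2@7 c3@7 c4@7, authorship .......
After op 3 (insert('p')): buffer="hzwbykpwppp" (len 11), cursors c1@7 c2@11 c3@11 c4@11, authorship ......1.234
After op 4 (delete): buffer="hzwbykw" (len 7), cursors c1@6 c2@7 c3@7 c4@7, authorship .......
After op 5 (insert('r')): buffer="hzwbykrwrrr" (len 11), cursors c1@7 c2@11 c3@11 c4@11, authorship ......1.234
Authorship (.=original, N=cursor N): . . . . . . 1 . 2 3 4
Index 8: author = 2

Answer: cursor 2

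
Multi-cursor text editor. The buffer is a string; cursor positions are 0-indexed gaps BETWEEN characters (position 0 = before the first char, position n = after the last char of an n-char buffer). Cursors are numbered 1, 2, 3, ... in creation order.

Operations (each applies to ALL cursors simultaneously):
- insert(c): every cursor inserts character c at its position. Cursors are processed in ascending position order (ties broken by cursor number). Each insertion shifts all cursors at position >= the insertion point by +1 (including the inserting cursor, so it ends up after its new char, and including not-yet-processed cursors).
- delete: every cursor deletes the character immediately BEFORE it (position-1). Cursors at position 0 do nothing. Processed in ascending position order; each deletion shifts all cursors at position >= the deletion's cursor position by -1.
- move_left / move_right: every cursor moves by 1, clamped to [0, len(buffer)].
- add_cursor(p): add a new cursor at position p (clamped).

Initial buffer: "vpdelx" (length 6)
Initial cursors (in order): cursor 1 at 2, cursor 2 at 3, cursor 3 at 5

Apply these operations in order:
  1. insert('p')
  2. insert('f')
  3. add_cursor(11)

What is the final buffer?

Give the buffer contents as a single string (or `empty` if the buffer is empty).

Answer: vppfdpfelpfx

Derivation:
After op 1 (insert('p')): buffer="vppdpelpx" (len 9), cursors c1@3 c2@5 c3@8, authorship ..1.2..3.
After op 2 (insert('f')): buffer="vppfdpfelpfx" (len 12), cursors c1@4 c2@7 c3@11, authorship ..11.22..33.
After op 3 (add_cursor(11)): buffer="vppfdpfelpfx" (len 12), cursors c1@4 c2@7 c3@11 c4@11, authorship ..11.22..33.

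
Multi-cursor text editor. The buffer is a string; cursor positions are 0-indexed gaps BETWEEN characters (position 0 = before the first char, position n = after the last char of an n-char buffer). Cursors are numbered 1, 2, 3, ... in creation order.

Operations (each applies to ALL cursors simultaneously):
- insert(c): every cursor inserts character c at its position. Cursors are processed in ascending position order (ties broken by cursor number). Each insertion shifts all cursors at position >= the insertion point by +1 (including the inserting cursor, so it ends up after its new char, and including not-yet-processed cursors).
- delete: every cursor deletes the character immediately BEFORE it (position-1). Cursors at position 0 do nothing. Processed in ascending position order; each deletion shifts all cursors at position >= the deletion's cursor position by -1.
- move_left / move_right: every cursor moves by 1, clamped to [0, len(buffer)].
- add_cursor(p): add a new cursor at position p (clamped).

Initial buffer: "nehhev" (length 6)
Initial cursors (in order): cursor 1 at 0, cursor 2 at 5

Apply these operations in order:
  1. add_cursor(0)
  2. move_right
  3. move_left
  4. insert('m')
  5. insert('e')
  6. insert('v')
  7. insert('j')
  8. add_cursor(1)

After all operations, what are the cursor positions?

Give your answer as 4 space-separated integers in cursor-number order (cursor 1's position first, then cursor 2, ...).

After op 1 (add_cursor(0)): buffer="nehhev" (len 6), cursors c1@0 c3@0 c2@5, authorship ......
After op 2 (move_right): buffer="nehhev" (len 6), cursors c1@1 c3@1 c2@6, authorship ......
After op 3 (move_left): buffer="nehhev" (len 6), cursors c1@0 c3@0 c2@5, authorship ......
After op 4 (insert('m')): buffer="mmnehhemv" (len 9), cursors c1@2 c3@2 c2@8, authorship 13.....2.
After op 5 (insert('e')): buffer="mmeenehhemev" (len 12), cursors c1@4 c3@4 c2@11, authorship 1313.....22.
After op 6 (insert('v')): buffer="mmeevvnehhemevv" (len 15), cursors c1@6 c3@6 c2@14, authorship 131313.....222.
After op 7 (insert('j')): buffer="mmeevvjjnehhemevjv" (len 18), cursors c1@8 c3@8 c2@17, authorship 13131313.....2222.
After op 8 (add_cursor(1)): buffer="mmeevvjjnehhemevjv" (len 18), cursors c4@1 c1@8 c3@8 c2@17, authorship 13131313.....2222.

Answer: 8 17 8 1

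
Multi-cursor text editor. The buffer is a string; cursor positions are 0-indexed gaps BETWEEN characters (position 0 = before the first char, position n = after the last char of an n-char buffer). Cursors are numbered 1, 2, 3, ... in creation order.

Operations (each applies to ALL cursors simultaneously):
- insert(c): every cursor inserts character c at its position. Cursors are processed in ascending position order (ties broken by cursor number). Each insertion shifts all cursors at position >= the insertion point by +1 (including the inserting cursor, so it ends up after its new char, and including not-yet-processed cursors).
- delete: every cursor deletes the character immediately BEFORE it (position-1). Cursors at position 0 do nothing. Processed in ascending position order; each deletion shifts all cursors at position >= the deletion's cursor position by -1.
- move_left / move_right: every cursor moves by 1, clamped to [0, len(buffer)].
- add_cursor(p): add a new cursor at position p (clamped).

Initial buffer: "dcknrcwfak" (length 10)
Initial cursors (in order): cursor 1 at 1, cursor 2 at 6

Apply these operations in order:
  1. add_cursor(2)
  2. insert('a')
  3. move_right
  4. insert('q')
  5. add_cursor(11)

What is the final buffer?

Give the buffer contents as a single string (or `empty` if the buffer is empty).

Answer: dacqakqnrcawqfak

Derivation:
After op 1 (add_cursor(2)): buffer="dcknrcwfak" (len 10), cursors c1@1 c3@2 c2@6, authorship ..........
After op 2 (insert('a')): buffer="dacaknrcawfak" (len 13), cursors c1@2 c3@4 c2@9, authorship .1.3....2....
After op 3 (move_right): buffer="dacaknrcawfak" (len 13), cursors c1@3 c3@5 c2@10, authorship .1.3....2....
After op 4 (insert('q')): buffer="dacqakqnrcawqfak" (len 16), cursors c1@4 c3@7 c2@13, authorship .1.13.3...2.2...
After op 5 (add_cursor(11)): buffer="dacqakqnrcawqfak" (len 16), cursors c1@4 c3@7 c4@11 c2@13, authorship .1.13.3...2.2...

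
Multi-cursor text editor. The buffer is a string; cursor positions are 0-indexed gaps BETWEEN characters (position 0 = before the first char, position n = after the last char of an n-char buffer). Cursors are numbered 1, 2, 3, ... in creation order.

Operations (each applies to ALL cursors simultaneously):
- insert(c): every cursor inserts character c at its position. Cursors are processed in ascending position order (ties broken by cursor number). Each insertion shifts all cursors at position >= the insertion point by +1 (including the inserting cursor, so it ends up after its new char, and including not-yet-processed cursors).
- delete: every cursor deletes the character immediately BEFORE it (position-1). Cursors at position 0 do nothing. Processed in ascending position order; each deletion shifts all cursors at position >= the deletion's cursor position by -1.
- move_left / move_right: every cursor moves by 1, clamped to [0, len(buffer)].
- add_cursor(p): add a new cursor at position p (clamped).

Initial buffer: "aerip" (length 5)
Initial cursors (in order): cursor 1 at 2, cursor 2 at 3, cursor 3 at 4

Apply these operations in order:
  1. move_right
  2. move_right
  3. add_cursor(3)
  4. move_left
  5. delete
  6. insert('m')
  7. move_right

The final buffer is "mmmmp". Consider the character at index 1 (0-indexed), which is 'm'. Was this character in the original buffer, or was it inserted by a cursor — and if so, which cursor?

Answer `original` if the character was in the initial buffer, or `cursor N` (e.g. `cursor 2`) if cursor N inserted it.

Answer: cursor 2

Derivation:
After op 1 (move_right): buffer="aerip" (len 5), cursors c1@3 c2@4 c3@5, authorship .....
After op 2 (move_right): buffer="aerip" (len 5), cursors c1@4 c2@5 c3@5, authorship .....
After op 3 (add_cursor(3)): buffer="aerip" (len 5), cursors c4@3 c1@4 c2@5 c3@5, authorship .....
After op 4 (move_left): buffer="aerip" (len 5), cursors c4@2 c1@3 c2@4 c3@4, authorship .....
After op 5 (delete): buffer="p" (len 1), cursors c1@0 c2@0 c3@0 c4@0, authorship .
After op 6 (insert('m')): buffer="mmmmp" (len 5), cursors c1@4 c2@4 c3@4 c4@4, authorship 1234.
After op 7 (move_right): buffer="mmmmp" (len 5), cursors c1@5 c2@5 c3@5 c4@5, authorship 1234.
Authorship (.=original, N=cursor N): 1 2 3 4 .
Index 1: author = 2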